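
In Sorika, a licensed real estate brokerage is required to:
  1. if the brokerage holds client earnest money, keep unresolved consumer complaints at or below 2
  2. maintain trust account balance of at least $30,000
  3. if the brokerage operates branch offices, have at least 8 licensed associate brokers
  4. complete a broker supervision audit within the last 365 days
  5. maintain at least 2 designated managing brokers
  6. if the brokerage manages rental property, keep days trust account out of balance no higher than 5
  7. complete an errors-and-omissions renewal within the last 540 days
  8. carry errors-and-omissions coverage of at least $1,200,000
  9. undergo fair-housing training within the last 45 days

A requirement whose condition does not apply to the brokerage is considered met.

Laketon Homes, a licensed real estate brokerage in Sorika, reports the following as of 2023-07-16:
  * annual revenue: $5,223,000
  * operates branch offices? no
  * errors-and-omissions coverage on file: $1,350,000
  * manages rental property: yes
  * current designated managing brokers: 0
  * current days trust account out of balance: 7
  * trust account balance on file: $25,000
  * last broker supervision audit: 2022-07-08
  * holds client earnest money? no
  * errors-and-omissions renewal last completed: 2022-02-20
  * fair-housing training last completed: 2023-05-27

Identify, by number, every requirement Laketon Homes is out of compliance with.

1. condition 'holds client earnest money' does not hold → requirement n/a → met
2. trust account balance $25,000 < $30,000 → not met
3. condition 'operates branch offices' does not hold → requirement n/a → met
4. broker supervision audit 373 days ago vs limit 365 → not met
5. designated managing brokers 0 < 2 → not met
6. condition 'manages rental property' holds; days trust account out of balance 7 > 5 → not met
7. errors-and-omissions renewal 511 days ago vs limit 540 → met
8. errors-and-omissions coverage $1,350,000 ≥ $1,200,000 → met
9. fair-housing training 50 days ago vs limit 45 → not met
Not met: 2, 4, 5, 6, 9

2, 4, 5, 6, 9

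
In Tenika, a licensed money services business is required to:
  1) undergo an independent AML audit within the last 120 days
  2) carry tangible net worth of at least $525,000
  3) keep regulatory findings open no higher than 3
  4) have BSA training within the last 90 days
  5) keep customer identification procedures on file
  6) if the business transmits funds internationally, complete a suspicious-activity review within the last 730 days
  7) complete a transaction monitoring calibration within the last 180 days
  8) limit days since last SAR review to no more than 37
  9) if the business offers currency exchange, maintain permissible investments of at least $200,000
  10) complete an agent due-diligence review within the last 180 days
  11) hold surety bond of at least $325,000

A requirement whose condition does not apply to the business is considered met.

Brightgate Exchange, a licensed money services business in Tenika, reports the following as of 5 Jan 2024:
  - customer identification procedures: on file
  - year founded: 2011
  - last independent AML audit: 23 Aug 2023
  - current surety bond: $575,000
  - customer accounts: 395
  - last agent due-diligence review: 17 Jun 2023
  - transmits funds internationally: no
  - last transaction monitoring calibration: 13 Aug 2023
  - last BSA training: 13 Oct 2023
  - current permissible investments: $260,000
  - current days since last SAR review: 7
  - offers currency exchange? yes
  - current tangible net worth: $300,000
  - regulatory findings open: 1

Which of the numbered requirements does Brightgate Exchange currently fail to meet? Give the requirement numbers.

1. independent AML audit 135 days ago vs limit 120 → not met
2. tangible net worth $300,000 < $525,000 → not met
3. regulatory findings open 1 ≤ 3 → met
4. BSA training 84 days ago vs limit 90 → met
5. customer identification procedures present → met
6. condition 'transmits funds internationally' does not hold → requirement n/a → met
7. transaction monitoring calibration 145 days ago vs limit 180 → met
8. days since last SAR review 7 ≤ 37 → met
9. condition 'offers currency exchange' holds; permissible investments $260,000 ≥ $200,000 → met
10. agent due-diligence review 202 days ago vs limit 180 → not met
11. surety bond $575,000 ≥ $325,000 → met
Not met: 1, 2, 10

1, 2, 10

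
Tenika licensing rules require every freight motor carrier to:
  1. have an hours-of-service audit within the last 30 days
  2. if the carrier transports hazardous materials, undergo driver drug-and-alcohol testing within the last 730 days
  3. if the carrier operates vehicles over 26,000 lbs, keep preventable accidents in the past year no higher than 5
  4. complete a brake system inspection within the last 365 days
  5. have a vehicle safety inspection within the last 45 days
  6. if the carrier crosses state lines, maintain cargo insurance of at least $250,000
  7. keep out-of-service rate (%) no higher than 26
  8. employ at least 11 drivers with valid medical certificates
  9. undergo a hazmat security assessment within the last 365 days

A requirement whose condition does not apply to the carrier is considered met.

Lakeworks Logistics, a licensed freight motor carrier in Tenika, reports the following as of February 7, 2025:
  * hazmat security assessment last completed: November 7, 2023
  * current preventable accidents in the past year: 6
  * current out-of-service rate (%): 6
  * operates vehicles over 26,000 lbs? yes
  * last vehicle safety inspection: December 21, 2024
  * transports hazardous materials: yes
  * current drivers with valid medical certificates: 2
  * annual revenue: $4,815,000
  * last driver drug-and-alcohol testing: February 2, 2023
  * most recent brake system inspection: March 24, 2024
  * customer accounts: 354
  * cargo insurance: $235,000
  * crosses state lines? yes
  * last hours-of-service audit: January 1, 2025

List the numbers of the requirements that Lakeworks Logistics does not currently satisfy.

1, 2, 3, 5, 6, 8, 9

1. hours-of-service audit 37 days ago vs limit 30 → not met
2. condition 'transports hazardous materials' holds; driver drug-and-alcohol testing 736 days ago vs limit 730 → not met
3. condition 'operates vehicles over 26,000 lbs' holds; preventable accidents in the past year 6 > 5 → not met
4. brake system inspection 320 days ago vs limit 365 → met
5. vehicle safety inspection 48 days ago vs limit 45 → not met
6. condition 'crosses state lines' holds; cargo insurance $235,000 < $250,000 → not met
7. out-of-service rate (%) 6 ≤ 26 → met
8. drivers with valid medical certificates 2 < 11 → not met
9. hazmat security assessment 458 days ago vs limit 365 → not met
Not met: 1, 2, 3, 5, 6, 8, 9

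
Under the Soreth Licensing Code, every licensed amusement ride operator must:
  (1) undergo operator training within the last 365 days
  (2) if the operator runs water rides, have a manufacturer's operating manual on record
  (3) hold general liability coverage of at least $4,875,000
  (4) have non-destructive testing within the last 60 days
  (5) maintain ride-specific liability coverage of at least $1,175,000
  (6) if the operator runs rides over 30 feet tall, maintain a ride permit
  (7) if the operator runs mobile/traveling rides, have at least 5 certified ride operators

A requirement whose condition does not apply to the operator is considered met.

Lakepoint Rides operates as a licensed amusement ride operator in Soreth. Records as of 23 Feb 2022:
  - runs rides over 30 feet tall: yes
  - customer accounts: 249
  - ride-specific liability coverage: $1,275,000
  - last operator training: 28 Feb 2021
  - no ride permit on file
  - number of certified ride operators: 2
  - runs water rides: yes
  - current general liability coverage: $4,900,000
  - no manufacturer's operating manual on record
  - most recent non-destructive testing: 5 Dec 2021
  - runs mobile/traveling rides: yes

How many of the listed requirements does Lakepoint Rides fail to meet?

1. operator training 360 days ago vs limit 365 → met
2. condition 'runs water rides' holds; manufacturer's operating manual absent → not met
3. general liability coverage $4,900,000 ≥ $4,875,000 → met
4. non-destructive testing 80 days ago vs limit 60 → not met
5. ride-specific liability coverage $1,275,000 ≥ $1,175,000 → met
6. condition 'runs rides over 30 feet tall' holds; ride permit absent → not met
7. condition 'runs mobile/traveling rides' holds; certified ride operators 2 < 5 → not met
Not met: 4 of 7

4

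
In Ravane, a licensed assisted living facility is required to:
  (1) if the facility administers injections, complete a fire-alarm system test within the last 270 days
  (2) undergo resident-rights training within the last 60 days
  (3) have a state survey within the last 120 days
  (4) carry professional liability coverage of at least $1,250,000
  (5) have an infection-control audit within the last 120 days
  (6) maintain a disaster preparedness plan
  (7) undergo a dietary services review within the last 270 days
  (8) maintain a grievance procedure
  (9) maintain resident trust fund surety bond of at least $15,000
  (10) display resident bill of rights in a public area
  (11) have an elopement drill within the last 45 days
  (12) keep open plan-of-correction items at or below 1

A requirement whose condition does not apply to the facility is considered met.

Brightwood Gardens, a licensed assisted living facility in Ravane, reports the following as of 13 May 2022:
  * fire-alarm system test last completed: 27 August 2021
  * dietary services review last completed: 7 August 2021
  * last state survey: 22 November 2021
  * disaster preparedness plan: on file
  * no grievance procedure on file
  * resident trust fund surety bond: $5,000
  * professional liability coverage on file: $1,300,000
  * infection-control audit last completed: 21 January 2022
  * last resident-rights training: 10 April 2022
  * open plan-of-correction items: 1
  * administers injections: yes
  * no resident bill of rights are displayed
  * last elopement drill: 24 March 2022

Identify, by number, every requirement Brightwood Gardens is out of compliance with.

1. condition 'administers injections' holds; fire-alarm system test 259 days ago vs limit 270 → met
2. resident-rights training 33 days ago vs limit 60 → met
3. state survey 172 days ago vs limit 120 → not met
4. professional liability coverage $1,300,000 ≥ $1,250,000 → met
5. infection-control audit 112 days ago vs limit 120 → met
6. disaster preparedness plan present → met
7. dietary services review 279 days ago vs limit 270 → not met
8. grievance procedure absent → not met
9. resident trust fund surety bond $5,000 < $15,000 → not met
10. resident bill of rights absent → not met
11. elopement drill 50 days ago vs limit 45 → not met
12. open plan-of-correction items 1 ≤ 1 → met
Not met: 3, 7, 8, 9, 10, 11

3, 7, 8, 9, 10, 11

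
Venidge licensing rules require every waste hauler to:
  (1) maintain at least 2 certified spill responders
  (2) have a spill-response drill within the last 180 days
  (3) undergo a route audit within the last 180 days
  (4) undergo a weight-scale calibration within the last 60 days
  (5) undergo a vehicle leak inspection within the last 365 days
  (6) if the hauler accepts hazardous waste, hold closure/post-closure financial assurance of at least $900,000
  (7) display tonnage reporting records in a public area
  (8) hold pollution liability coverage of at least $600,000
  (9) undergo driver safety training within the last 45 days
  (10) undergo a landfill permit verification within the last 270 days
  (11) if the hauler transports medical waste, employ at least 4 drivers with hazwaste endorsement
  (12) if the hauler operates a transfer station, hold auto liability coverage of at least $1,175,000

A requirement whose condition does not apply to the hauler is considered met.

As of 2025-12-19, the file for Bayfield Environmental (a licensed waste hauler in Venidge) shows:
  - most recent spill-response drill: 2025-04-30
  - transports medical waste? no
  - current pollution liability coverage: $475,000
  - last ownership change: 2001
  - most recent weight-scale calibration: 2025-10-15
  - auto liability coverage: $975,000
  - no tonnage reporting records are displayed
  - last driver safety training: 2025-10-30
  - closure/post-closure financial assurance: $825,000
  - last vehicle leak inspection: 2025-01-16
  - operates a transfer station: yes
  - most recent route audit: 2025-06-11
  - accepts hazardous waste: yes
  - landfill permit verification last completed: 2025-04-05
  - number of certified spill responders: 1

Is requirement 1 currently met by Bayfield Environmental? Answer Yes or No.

1. certified spill responders 1 < 2 → not met

No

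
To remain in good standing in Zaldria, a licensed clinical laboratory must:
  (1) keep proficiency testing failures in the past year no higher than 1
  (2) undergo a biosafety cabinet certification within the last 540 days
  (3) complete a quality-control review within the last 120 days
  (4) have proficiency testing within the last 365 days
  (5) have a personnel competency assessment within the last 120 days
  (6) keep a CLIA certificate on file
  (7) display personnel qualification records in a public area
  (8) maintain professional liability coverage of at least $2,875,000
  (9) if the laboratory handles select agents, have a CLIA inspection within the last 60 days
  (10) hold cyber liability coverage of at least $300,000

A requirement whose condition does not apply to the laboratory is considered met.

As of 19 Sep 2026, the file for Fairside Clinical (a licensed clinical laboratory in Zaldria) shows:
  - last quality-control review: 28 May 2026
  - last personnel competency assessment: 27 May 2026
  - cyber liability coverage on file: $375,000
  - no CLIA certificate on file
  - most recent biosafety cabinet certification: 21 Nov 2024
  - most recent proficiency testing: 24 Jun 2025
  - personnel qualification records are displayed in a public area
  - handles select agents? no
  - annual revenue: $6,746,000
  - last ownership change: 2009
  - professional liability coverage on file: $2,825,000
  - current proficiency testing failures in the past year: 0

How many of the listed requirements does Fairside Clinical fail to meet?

1. proficiency testing failures in the past year 0 ≤ 1 → met
2. biosafety cabinet certification 667 days ago vs limit 540 → not met
3. quality-control review 114 days ago vs limit 120 → met
4. proficiency testing 452 days ago vs limit 365 → not met
5. personnel competency assessment 115 days ago vs limit 120 → met
6. CLIA certificate absent → not met
7. personnel qualification records present → met
8. professional liability coverage $2,825,000 < $2,875,000 → not met
9. condition 'handles select agents' does not hold → requirement n/a → met
10. cyber liability coverage $375,000 ≥ $300,000 → met
Not met: 4 of 10

4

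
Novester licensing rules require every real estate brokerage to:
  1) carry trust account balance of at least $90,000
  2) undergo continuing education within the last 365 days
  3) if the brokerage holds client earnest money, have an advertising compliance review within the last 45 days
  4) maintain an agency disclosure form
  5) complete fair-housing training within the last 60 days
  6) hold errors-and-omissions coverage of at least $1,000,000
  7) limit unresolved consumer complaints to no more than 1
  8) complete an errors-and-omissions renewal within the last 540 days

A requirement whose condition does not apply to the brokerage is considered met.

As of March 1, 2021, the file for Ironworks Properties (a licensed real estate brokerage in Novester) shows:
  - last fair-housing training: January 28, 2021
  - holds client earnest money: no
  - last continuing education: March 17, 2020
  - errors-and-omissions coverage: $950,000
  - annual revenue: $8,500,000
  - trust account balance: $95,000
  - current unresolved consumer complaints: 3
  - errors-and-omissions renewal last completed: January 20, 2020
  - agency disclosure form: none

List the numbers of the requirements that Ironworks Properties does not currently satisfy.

4, 6, 7

1. trust account balance $95,000 ≥ $90,000 → met
2. continuing education 349 days ago vs limit 365 → met
3. condition 'holds client earnest money' does not hold → requirement n/a → met
4. agency disclosure form absent → not met
5. fair-housing training 32 days ago vs limit 60 → met
6. errors-and-omissions coverage $950,000 < $1,000,000 → not met
7. unresolved consumer complaints 3 > 1 → not met
8. errors-and-omissions renewal 406 days ago vs limit 540 → met
Not met: 4, 6, 7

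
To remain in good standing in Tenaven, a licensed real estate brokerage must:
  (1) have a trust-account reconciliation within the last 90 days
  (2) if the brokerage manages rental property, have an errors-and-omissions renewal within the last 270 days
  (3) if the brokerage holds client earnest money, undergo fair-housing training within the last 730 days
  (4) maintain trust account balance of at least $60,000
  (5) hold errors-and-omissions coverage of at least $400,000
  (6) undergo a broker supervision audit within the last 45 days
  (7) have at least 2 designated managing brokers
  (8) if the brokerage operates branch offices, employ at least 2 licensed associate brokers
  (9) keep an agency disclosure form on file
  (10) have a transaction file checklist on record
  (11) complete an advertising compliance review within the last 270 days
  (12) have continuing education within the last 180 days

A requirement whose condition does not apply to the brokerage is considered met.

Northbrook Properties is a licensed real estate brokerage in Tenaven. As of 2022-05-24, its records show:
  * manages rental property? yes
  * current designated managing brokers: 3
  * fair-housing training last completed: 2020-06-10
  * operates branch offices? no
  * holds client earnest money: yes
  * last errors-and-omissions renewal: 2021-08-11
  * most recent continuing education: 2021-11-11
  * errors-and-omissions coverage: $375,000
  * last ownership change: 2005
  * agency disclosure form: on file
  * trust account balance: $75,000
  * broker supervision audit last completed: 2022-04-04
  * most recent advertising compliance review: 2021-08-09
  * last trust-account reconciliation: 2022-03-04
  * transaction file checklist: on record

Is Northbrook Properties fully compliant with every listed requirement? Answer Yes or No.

1. trust-account reconciliation 81 days ago vs limit 90 → met
2. condition 'manages rental property' holds; errors-and-omissions renewal 286 days ago vs limit 270 → not met
3. condition 'holds client earnest money' holds; fair-housing training 713 days ago vs limit 730 → met
4. trust account balance $75,000 ≥ $60,000 → met
5. errors-and-omissions coverage $375,000 < $400,000 → not met
6. broker supervision audit 50 days ago vs limit 45 → not met
7. designated managing brokers 3 ≥ 2 → met
8. condition 'operates branch offices' does not hold → requirement n/a → met
9. agency disclosure form present → met
10. transaction file checklist present → met
11. advertising compliance review 288 days ago vs limit 270 → not met
12. continuing education 194 days ago vs limit 180 → not met
Not met: 2, 5, 6, 11, 12

No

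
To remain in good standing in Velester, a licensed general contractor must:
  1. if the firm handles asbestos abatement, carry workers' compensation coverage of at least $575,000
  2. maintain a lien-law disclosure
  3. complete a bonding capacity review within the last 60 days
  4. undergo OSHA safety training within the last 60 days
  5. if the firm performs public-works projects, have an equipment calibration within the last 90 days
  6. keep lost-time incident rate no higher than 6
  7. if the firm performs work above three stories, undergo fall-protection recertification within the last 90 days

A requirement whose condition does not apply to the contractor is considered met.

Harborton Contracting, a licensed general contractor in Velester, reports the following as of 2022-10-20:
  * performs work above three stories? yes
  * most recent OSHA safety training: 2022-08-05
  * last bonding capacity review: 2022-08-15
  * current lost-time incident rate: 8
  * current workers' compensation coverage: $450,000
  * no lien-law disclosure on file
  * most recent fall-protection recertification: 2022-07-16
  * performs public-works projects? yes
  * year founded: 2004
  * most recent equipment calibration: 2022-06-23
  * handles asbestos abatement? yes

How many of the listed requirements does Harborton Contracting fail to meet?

7

1. condition 'handles asbestos abatement' holds; workers' compensation coverage $450,000 < $575,000 → not met
2. lien-law disclosure absent → not met
3. bonding capacity review 66 days ago vs limit 60 → not met
4. OSHA safety training 76 days ago vs limit 60 → not met
5. condition 'performs public-works projects' holds; equipment calibration 119 days ago vs limit 90 → not met
6. lost-time incident rate 8 > 6 → not met
7. condition 'performs work above three stories' holds; fall-protection recertification 96 days ago vs limit 90 → not met
Not met: 7 of 7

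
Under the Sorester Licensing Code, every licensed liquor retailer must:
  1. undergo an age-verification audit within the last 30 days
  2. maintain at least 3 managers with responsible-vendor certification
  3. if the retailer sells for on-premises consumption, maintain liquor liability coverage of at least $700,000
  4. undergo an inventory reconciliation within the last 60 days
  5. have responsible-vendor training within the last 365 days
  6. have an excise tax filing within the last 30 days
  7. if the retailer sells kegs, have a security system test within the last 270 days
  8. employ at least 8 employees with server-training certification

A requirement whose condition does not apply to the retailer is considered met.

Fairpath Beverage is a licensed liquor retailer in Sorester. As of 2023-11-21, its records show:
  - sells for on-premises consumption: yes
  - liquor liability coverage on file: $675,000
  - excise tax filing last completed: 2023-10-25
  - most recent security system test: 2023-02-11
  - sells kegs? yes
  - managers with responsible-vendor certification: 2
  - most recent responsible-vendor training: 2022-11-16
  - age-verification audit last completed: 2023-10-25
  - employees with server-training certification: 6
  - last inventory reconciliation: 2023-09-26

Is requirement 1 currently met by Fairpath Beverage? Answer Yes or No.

1. age-verification audit 27 days ago vs limit 30 → met

Yes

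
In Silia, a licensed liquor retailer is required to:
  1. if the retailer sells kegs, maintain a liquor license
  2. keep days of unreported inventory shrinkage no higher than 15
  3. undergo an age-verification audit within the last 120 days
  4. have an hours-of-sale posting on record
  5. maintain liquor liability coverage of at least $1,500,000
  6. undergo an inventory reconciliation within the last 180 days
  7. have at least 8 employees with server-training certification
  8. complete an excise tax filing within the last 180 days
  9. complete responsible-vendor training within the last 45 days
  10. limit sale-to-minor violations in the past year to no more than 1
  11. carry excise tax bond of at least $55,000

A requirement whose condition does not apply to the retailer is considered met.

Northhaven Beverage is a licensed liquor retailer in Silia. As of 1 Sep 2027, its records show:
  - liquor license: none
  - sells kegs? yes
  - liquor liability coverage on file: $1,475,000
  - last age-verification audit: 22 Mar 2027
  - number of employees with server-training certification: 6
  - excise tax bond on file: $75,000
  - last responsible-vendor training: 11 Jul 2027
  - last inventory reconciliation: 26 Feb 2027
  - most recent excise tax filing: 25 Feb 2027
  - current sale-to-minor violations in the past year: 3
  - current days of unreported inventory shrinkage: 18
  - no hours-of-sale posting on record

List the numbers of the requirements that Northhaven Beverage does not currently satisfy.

1. condition 'sells kegs' holds; liquor license absent → not met
2. days of unreported inventory shrinkage 18 > 15 → not met
3. age-verification audit 163 days ago vs limit 120 → not met
4. hours-of-sale posting absent → not met
5. liquor liability coverage $1,475,000 < $1,500,000 → not met
6. inventory reconciliation 187 days ago vs limit 180 → not met
7. employees with server-training certification 6 < 8 → not met
8. excise tax filing 188 days ago vs limit 180 → not met
9. responsible-vendor training 52 days ago vs limit 45 → not met
10. sale-to-minor violations in the past year 3 > 1 → not met
11. excise tax bond $75,000 ≥ $55,000 → met
Not met: 1, 2, 3, 4, 5, 6, 7, 8, 9, 10

1, 2, 3, 4, 5, 6, 7, 8, 9, 10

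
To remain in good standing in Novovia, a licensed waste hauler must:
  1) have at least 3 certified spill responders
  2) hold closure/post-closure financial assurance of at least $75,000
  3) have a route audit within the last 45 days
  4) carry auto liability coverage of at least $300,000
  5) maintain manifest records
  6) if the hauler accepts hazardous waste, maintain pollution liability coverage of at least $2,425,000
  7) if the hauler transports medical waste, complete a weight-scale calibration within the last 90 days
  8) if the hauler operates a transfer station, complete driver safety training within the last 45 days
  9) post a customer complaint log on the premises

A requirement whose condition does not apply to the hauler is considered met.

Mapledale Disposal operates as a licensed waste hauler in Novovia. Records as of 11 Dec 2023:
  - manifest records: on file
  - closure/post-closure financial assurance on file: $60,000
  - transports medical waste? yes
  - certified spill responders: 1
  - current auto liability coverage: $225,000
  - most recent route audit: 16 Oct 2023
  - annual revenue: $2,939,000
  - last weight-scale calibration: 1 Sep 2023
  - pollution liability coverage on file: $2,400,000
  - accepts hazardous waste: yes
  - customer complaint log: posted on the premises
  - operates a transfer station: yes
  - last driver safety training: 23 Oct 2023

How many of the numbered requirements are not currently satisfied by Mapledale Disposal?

7

1. certified spill responders 1 < 3 → not met
2. closure/post-closure financial assurance $60,000 < $75,000 → not met
3. route audit 56 days ago vs limit 45 → not met
4. auto liability coverage $225,000 < $300,000 → not met
5. manifest records present → met
6. condition 'accepts hazardous waste' holds; pollution liability coverage $2,400,000 < $2,425,000 → not met
7. condition 'transports medical waste' holds; weight-scale calibration 101 days ago vs limit 90 → not met
8. condition 'operates a transfer station' holds; driver safety training 49 days ago vs limit 45 → not met
9. customer complaint log present → met
Not met: 7 of 9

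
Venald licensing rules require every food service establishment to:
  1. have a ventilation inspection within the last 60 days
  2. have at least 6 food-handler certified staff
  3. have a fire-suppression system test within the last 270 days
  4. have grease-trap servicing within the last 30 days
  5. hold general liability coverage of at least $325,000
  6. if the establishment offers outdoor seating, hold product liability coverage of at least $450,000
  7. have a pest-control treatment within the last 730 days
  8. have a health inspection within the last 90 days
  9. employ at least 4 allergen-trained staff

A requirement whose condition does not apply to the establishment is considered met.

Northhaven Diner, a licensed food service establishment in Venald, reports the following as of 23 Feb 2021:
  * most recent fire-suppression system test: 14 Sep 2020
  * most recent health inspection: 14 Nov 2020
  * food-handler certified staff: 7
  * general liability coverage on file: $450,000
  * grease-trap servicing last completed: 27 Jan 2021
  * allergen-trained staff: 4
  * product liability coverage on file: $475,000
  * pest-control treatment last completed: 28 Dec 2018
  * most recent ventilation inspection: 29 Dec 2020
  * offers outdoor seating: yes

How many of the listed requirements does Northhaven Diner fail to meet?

2

1. ventilation inspection 56 days ago vs limit 60 → met
2. food-handler certified staff 7 ≥ 6 → met
3. fire-suppression system test 162 days ago vs limit 270 → met
4. grease-trap servicing 27 days ago vs limit 30 → met
5. general liability coverage $450,000 ≥ $325,000 → met
6. condition 'offers outdoor seating' holds; product liability coverage $475,000 ≥ $450,000 → met
7. pest-control treatment 788 days ago vs limit 730 → not met
8. health inspection 101 days ago vs limit 90 → not met
9. allergen-trained staff 4 ≥ 4 → met
Not met: 2 of 9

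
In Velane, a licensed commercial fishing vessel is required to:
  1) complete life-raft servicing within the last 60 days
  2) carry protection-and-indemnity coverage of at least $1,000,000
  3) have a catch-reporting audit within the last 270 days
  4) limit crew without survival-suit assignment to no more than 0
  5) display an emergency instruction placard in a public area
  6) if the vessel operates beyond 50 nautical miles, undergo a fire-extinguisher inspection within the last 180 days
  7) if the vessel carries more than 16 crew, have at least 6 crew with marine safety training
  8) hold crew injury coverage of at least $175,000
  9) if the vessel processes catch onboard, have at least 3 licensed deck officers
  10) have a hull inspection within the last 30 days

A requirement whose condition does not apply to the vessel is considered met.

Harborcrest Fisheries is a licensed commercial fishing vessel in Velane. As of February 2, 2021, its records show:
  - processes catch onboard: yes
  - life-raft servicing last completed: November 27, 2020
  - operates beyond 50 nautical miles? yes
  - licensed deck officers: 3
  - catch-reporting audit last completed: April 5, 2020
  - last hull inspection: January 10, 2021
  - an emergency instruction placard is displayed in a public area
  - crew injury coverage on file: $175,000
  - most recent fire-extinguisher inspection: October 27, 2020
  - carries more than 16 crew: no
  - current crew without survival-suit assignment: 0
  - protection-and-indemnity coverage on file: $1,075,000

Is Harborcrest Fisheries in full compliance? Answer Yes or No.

No

1. life-raft servicing 67 days ago vs limit 60 → not met
2. protection-and-indemnity coverage $1,075,000 ≥ $1,000,000 → met
3. catch-reporting audit 303 days ago vs limit 270 → not met
4. crew without survival-suit assignment 0 ≤ 0 → met
5. emergency instruction placard present → met
6. condition 'operates beyond 50 nautical miles' holds; fire-extinguisher inspection 98 days ago vs limit 180 → met
7. condition 'carries more than 16 crew' does not hold → requirement n/a → met
8. crew injury coverage $175,000 ≥ $175,000 → met
9. condition 'processes catch onboard' holds; licensed deck officers 3 ≥ 3 → met
10. hull inspection 23 days ago vs limit 30 → met
Not met: 1, 3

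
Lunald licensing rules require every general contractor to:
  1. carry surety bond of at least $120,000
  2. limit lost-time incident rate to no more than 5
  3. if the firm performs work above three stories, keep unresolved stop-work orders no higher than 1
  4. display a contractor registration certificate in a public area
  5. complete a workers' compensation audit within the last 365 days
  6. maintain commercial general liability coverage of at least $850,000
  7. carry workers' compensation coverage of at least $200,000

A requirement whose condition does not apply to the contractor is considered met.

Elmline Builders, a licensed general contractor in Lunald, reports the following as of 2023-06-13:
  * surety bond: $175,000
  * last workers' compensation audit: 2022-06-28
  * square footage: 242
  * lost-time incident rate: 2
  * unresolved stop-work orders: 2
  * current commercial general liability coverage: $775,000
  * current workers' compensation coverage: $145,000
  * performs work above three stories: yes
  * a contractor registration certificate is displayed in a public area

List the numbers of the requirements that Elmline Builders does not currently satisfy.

1. surety bond $175,000 ≥ $120,000 → met
2. lost-time incident rate 2 ≤ 5 → met
3. condition 'performs work above three stories' holds; unresolved stop-work orders 2 > 1 → not met
4. contractor registration certificate present → met
5. workers' compensation audit 350 days ago vs limit 365 → met
6. commercial general liability coverage $775,000 < $850,000 → not met
7. workers' compensation coverage $145,000 < $200,000 → not met
Not met: 3, 6, 7

3, 6, 7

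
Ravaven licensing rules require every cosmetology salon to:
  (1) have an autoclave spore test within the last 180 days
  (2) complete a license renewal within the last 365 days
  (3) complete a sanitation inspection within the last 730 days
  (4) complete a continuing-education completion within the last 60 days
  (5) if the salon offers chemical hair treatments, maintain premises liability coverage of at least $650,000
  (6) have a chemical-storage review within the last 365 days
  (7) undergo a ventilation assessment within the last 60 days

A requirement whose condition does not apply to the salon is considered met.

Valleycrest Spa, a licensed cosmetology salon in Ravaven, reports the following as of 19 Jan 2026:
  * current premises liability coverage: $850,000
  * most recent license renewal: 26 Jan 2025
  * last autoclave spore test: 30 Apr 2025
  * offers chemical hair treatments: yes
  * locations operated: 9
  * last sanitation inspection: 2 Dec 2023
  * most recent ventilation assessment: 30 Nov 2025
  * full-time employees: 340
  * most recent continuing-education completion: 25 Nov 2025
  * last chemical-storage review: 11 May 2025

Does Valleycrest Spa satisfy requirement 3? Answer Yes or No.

3. sanitation inspection 779 days ago vs limit 730 → not met

No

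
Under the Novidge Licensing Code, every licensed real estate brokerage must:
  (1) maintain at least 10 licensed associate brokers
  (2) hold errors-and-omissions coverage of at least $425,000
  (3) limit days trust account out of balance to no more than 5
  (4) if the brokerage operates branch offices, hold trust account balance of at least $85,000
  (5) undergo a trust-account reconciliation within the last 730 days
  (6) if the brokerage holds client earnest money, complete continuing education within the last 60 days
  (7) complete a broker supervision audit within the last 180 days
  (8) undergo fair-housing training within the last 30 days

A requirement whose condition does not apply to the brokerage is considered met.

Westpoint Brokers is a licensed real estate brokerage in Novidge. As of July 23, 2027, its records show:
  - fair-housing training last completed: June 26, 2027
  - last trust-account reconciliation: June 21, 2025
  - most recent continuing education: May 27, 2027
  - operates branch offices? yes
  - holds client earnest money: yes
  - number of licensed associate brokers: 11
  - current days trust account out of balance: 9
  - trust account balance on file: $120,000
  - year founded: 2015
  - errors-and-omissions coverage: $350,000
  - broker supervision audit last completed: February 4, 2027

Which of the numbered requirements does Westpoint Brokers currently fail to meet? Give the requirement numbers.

2, 3, 5

1. licensed associate brokers 11 ≥ 10 → met
2. errors-and-omissions coverage $350,000 < $425,000 → not met
3. days trust account out of balance 9 > 5 → not met
4. condition 'operates branch offices' holds; trust account balance $120,000 ≥ $85,000 → met
5. trust-account reconciliation 762 days ago vs limit 730 → not met
6. condition 'holds client earnest money' holds; continuing education 57 days ago vs limit 60 → met
7. broker supervision audit 169 days ago vs limit 180 → met
8. fair-housing training 27 days ago vs limit 30 → met
Not met: 2, 3, 5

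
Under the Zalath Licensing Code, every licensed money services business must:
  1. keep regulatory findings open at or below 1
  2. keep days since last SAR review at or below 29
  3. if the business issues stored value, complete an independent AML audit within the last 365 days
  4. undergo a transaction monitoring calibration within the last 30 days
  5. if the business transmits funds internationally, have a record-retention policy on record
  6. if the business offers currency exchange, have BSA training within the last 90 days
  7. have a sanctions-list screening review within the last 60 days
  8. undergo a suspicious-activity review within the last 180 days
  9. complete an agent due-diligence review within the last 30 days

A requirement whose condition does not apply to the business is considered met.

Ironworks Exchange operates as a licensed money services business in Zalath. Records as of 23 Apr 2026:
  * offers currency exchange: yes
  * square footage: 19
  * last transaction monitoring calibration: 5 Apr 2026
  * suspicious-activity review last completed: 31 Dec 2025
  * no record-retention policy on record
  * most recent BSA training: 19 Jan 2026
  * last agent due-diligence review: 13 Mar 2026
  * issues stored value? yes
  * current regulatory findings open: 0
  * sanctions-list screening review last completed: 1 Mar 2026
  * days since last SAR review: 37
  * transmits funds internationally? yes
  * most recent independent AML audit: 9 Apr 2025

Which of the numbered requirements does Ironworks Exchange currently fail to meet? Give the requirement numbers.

1. regulatory findings open 0 ≤ 1 → met
2. days since last SAR review 37 > 29 → not met
3. condition 'issues stored value' holds; independent AML audit 379 days ago vs limit 365 → not met
4. transaction monitoring calibration 18 days ago vs limit 30 → met
5. condition 'transmits funds internationally' holds; record-retention policy absent → not met
6. condition 'offers currency exchange' holds; BSA training 94 days ago vs limit 90 → not met
7. sanctions-list screening review 53 days ago vs limit 60 → met
8. suspicious-activity review 113 days ago vs limit 180 → met
9. agent due-diligence review 41 days ago vs limit 30 → not met
Not met: 2, 3, 5, 6, 9

2, 3, 5, 6, 9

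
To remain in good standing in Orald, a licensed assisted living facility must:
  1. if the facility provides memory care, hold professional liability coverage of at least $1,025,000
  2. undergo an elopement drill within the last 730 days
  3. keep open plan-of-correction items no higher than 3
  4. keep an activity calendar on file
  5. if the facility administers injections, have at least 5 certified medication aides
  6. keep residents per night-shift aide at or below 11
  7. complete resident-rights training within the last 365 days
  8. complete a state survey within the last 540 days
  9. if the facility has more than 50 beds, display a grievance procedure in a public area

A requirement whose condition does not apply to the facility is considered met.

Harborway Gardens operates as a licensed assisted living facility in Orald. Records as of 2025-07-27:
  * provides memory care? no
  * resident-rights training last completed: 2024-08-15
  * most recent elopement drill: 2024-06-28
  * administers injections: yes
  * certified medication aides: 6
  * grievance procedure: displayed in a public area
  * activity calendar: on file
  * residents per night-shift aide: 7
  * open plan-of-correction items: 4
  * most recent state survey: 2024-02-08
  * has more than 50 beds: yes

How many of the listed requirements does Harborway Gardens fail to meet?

1. condition 'provides memory care' does not hold → requirement n/a → met
2. elopement drill 394 days ago vs limit 730 → met
3. open plan-of-correction items 4 > 3 → not met
4. activity calendar present → met
5. condition 'administers injections' holds; certified medication aides 6 ≥ 5 → met
6. residents per night-shift aide 7 ≤ 11 → met
7. resident-rights training 346 days ago vs limit 365 → met
8. state survey 535 days ago vs limit 540 → met
9. condition 'has more than 50 beds' holds; grievance procedure present → met
Not met: 1 of 9

1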